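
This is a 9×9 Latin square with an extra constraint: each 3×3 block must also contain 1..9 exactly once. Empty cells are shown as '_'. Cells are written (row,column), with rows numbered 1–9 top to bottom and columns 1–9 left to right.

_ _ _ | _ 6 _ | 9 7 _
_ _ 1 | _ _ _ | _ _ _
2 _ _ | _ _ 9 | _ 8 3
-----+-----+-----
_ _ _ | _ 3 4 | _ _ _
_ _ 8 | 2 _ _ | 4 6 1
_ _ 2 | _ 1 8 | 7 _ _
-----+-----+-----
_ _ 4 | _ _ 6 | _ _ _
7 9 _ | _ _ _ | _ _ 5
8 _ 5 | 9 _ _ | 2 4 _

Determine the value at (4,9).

8

(1,3) = 3 (sole candidate).
(6,9) = 9 (sole candidate).
(8,3) = 6 (sole candidate).
(9,5) = 7 (sole candidate).
(9,9) = 6 (sole candidate).
(3,3) = 7 (sole candidate).
(4,3) = 9 (sole candidate).
(2,1) = 9 (hidden single in row 2).
(5,5) = 9 (hidden single in row 5).
(7,9) = 7 (hidden single in row 7).
(7,8) = 9 (hidden single in row 7).
(7,2) = 2 (hidden single in column 2).
(8,8) = 1 (hidden single in column 8).
(3,7) = 1 (hidden single in column 7).
(3,2) = 6 (hidden single in row 3).
(2,7) = 6 (hidden single in row 2).
(4,7) = 5 (hidden single in column 7).
(4,8) = 2 (sole candidate).
(4,9) = 8: row 4 has {2,3,4,5,9}; col 9 has {1,3,5,6,7,9}; box has {1,2,4,5,6,7,9} → only 8 remains.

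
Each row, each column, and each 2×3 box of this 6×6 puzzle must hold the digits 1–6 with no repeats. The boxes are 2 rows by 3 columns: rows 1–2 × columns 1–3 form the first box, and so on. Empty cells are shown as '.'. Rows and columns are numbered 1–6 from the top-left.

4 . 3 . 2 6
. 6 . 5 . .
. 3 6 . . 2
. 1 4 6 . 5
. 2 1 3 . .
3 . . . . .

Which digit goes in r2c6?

3

r1c2 = 5: row 1 has {2,3,4,6}; col 2 has {1,2,3,6}; box has {3,4,6} → only 5 remains.
r1c4 = 1: row 1 has {2,3,4,5,6}; col 4 has {3,5,6}; box has {2,5,6} → only 1 remains.
r2c3 = 2: row 2 has {5,6}; col 3 has {1,3,4,6}; box has {3,4,5,6} → only 2 remains.
r3c1 = 5: row 3 has {2,3,6}; col 1 has {3,4}; box has {1,3,4,6} → only 5 remains.
r3c4 = 4: row 3 has {2,3,5,6}; col 4 has {1,3,5,6}; box has {2,5,6} → only 4 remains.
r3c5 = 1: row 3 has {2,3,4,5,6}; col 5 has {2}; box has {2,4,5,6} → only 1 remains.
r4c1 = 2: row 4 has {1,4,5,6}; col 1 has {3,4,5}; box has {1,3,4,5,6} → only 2 remains.
r4c5 = 3: row 4 has {1,2,4,5,6}; col 5 has {1,2}; box has {1,2,4,5,6} → only 3 remains.
r5c1 = 6: row 5 has {1,2,3}; col 1 has {2,3,4,5}; box has {1,2,3} → only 6 remains.
r5c6 = 4: row 5 has {1,2,3,6}; col 6 has {2,5,6}; box has {3} → only 4 remains.
r6c2 = 4: row 6 has {3}; col 2 has {1,2,3,5,6}; box has {1,2,3,6} → only 4 remains.
r6c3 = 5: row 6 has {3,4}; col 3 has {1,2,3,4,6}; box has {1,2,3,4,6} → only 5 remains.
r6c4 = 2: row 6 has {3,4,5}; col 4 has {1,3,4,5,6}; box has {3,4} → only 2 remains.
r6c5 = 6: row 6 has {2,3,4,5}; col 5 has {1,2,3}; box has {2,3,4} → only 6 remains.
r6c6 = 1: row 6 has {2,3,4,5,6}; col 6 has {2,4,5,6}; box has {2,3,4,6} → only 1 remains.
r2c1 = 1: row 2 has {2,5,6}; col 1 has {2,3,4,5,6}; box has {2,3,4,5,6} → only 1 remains.
r2c5 = 4: row 2 has {1,2,5,6}; col 5 has {1,2,3,6}; box has {1,2,5,6} → only 4 remains.
r2c6 = 3: row 2 has {1,2,4,5,6}; col 6 has {1,2,4,5,6}; box has {1,2,4,5,6} → only 3 remains.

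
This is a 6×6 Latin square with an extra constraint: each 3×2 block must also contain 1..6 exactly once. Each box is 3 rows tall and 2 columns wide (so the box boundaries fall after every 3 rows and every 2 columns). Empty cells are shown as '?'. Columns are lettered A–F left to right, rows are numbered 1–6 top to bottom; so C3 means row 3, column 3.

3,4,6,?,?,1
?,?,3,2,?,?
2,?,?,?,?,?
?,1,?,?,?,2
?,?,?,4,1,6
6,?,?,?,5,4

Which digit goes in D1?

5

D1 = 5: row 1 has {1,3,4,6}; col 4 has {2,4}; box has {2,3,6} → only 5 remains.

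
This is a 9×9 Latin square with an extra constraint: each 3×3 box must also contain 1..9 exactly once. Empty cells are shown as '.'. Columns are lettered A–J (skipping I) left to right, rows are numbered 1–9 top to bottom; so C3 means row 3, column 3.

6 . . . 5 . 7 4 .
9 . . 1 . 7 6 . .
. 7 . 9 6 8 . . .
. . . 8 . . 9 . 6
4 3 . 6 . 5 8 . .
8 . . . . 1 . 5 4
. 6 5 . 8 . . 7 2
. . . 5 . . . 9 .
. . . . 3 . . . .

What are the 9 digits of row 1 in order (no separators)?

D7 = 4: row 7 has {2,5,6,7,8}; col 4 has {1,5,6,8,9}; box has {3,5,8} → only 4 remains.
F7 = 9: row 7 has {2,4,5,6,7,8}; col 6 has {1,5,7,8}; box has {3,4,5,8} → only 9 remains.
J1 = 9: in row 1, 9 can only go here (every other open cell in that row sees a 9).
C3 = 4: in row 3, 4 can only go here (every other open cell in that row sees a 4).
E2 = 4: in row 2, 4 can only go here (every other open cell in that row sees a 4).
F4 = 4: in row 4, 4 can only go here (every other open cell in that row sees a 4).
H4 = 3: in row 4, 3 can only go here (every other open cell in that row sees a 3).
G6 = 2: row 6 has {1,4,5,8}; col 7 has {6,7,8,9}; box has {3,4,5,6,8,9} → only 2 remains.
H5 = 1: row 5 has {3,4,5,6,8}; col 8 has {3,4,5,7,9}; box has {2,3,4,5,6,8,9} → only 1 remains.
J5 = 7: row 5 has {1,3,4,5,6,8}; col 9 has {2,4,6,9}; box has {1,2,3,4,5,6,8,9} → only 7 remains.
B6 = 9: row 6 has {1,2,4,5,8}; col 2 has {3,6,7}; box has {3,4,8} → only 9 remains.
E6 = 7: row 6 has {1,2,4,5,8,9}; col 5 has {3,4,5,6,8}; box has {1,4,5,6,8} → only 7 remains.
H3 = 2: row 3 has {4,6,7,8,9}; col 8 has {1,3,4,5,7,9}; box has {4,6,7,9} → only 2 remains.
E4 = 2: row 4 has {3,4,6,8,9}; col 5 has {3,4,5,6,7,8}; box has {1,4,5,6,7,8} → only 2 remains.
C5 = 2: row 5 has {1,3,4,5,6,7,8}; col 3 has {4,5}; box has {3,4,8,9} → only 2 remains.
E5 = 9: row 5 has {1,2,3,4,5,6,7,8}; col 5 has {2,3,4,5,6,7,8}; box has {1,2,4,5,6,7,8} → only 9 remains.
C6 = 6: row 6 has {1,2,4,5,7,8,9}; col 3 has {2,4,5}; box has {2,3,4,8,9} → only 6 remains.
D6 = 3: row 6 has {1,2,4,5,6,7,8,9}; col 4 has {1,4,5,6,8,9}; box has {1,2,4,5,6,7,8,9} → only 3 remains.
E8 = 1: row 8 has {5,9}; col 5 has {2,3,4,5,6,7,8,9}; box has {3,4,5,8,9} → only 1 remains.
D1 = 2: row 1 has {4,5,6,7,9}; col 4 has {1,3,4,5,6,8,9}; box has {1,4,5,6,7,8,9} → only 2 remains.
F1 = 3: row 1 has {2,4,5,6,7,9}; col 6 has {1,4,5,7,8,9}; box has {1,2,4,5,6,7,8,9} → only 3 remains.
H2 = 8: row 2 has {1,4,6,7,9}; col 8 has {1,2,3,4,5,7,9}; box has {2,4,6,7,9} → only 8 remains.
D9 = 7: row 9 has {3}; col 4 has {1,2,3,4,5,6,8,9}; box has {1,3,4,5,8,9} → only 7 remains.
H9 = 6: row 9 has {3,7}; col 8 has {1,2,3,4,5,7,8,9}; box has {2,7,9} → only 6 remains.
C2 = 3: row 2 has {1,4,6,7,8,9}; col 3 has {2,4,5,6}; box has {4,6,7,9} → only 3 remains.
J2 = 5: row 2 has {1,3,4,6,7,8,9}; col 9 has {2,4,6,7,9}; box has {2,4,6,7,8,9} → only 5 remains.
F9 = 2: row 9 has {3,6,7}; col 6 has {1,3,4,5,7,8,9}; box has {1,3,4,5,7,8,9} → only 2 remains.
B2 = 2: row 2 has {1,3,4,5,6,7,8,9}; col 2 has {3,6,7,9}; box has {3,4,6,7,9} → only 2 remains.
F8 = 6: row 8 has {1,5,9}; col 6 has {1,2,3,4,5,7,8,9}; box has {1,2,3,4,5,7,8,9} → only 6 remains.
A9 = 1: row 9 has {2,3,6,7}; col 1 has {4,6,8,9}; box has {5,6} → only 1 remains.
J9 = 8: row 9 has {1,2,3,6,7}; col 9 has {2,4,5,6,7,9}; box has {2,6,7,9} → only 8 remains.
A3 = 5: row 3 has {2,4,6,7,8,9}; col 1 has {1,4,6,8,9}; box has {2,3,4,6,7,9} → only 5 remains.
A4 = 7: row 4 has {2,3,4,6,8,9}; col 1 has {1,4,5,6,8,9}; box has {2,3,4,6,8,9} → only 7 remains.
C4 = 1: row 4 has {2,3,4,6,7,8,9}; col 3 has {2,3,4,5,6}; box has {2,3,4,6,7,8,9} → only 1 remains.
A7 = 3: row 7 has {2,4,5,6,7,8,9}; col 1 has {1,4,5,6,7,8,9}; box has {1,5,6} → only 3 remains.
G7 = 1: row 7 has {2,3,4,5,6,7,8,9}; col 7 has {2,6,7,8,9}; box has {2,6,7,8,9} → only 1 remains.
A8 = 2: row 8 has {1,5,6,9}; col 1 has {1,3,4,5,6,7,8,9}; box has {1,3,5,6} → only 2 remains.
J8 = 3: row 8 has {1,2,5,6,9}; col 9 has {2,4,5,6,7,8,9}; box has {1,2,6,7,8,9} → only 3 remains.
B9 = 4: row 9 has {1,2,3,6,7,8}; col 2 has {2,3,6,7,9}; box has {1,2,3,5,6} → only 4 remains.
C9 = 9: row 9 has {1,2,3,4,6,7,8}; col 3 has {1,2,3,4,5,6}; box has {1,2,3,4,5,6} → only 9 remains.
G9 = 5: row 9 has {1,2,3,4,6,7,8,9}; col 7 has {1,2,6,7,8,9}; box has {1,2,3,6,7,8,9} → only 5 remains.
C1 = 8: row 1 has {2,3,4,5,6,7,9}; col 3 has {1,2,3,4,5,6,9}; box has {2,3,4,5,6,7,9} → only 8 remains.
G3 = 3: row 3 has {2,4,5,6,7,8,9}; col 7 has {1,2,5,6,7,8,9}; box has {2,4,5,6,7,8,9} → only 3 remains.
J3 = 1: row 3 has {2,3,4,5,6,7,8,9}; col 9 has {2,3,4,5,6,7,8,9}; box has {2,3,4,5,6,7,8,9} → only 1 remains.
B4 = 5: row 4 has {1,2,3,4,6,7,8,9}; col 2 has {2,3,4,6,7,9}; box has {1,2,3,4,6,7,8,9} → only 5 remains.
B8 = 8: row 8 has {1,2,3,5,6,9}; col 2 has {2,3,4,5,6,7,9}; box has {1,2,3,4,5,6,9} → only 8 remains.
C8 = 7: row 8 has {1,2,3,5,6,8,9}; col 3 has {1,2,3,4,5,6,8,9}; box has {1,2,3,4,5,6,8,9} → only 7 remains.
G8 = 4: row 8 has {1,2,3,5,6,7,8,9}; col 7 has {1,2,3,5,6,7,8,9}; box has {1,2,3,5,6,7,8,9} → only 4 remains.
B1 = 1: row 1 has {2,3,4,5,6,7,8,9}; col 2 has {2,3,4,5,6,7,8,9}; box has {2,3,4,5,6,7,8,9} → only 1 remains.

618253749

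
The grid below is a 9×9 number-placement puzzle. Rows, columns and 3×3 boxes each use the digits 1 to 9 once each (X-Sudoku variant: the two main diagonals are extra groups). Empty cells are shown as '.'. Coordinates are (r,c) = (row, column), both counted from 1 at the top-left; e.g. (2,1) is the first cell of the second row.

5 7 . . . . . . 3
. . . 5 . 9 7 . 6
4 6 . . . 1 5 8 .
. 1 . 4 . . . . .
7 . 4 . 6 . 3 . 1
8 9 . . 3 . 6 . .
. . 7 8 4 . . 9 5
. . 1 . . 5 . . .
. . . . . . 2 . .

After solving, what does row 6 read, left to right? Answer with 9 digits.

892137654

(7,7) = 1: row 7 has {4,5,7,8,9}; col 7 has {2,3,5,6,7}; box has {2,5,9}; main diagonal has {4,5,6} → only 1 remains.
(9,1) = 9: row 9 has {2}; col 1 has {4,5,7,8}; box has {1,7}; anti-diagonal has {3,5,6,7} → only 9 remains.
(1,8) = 1: in row 1, 1 can only go here (every other open cell in that row sees a 1).
(2,1) = 1: in row 2, 1 can only go here (every other open cell in that row sees a 1).
(2,8) = 4: in row 2, 4 can only go here (every other open cell in that row sees a 4).
(1,7) = 9: row 1 has {1,3,5,7}; col 7 has {1,2,3,5,6,7}; box has {1,3,4,5,6,7,8} → only 9 remains.
(3,9) = 2: row 3 has {1,4,5,6,8}; col 9 has {1,3,5,6}; box has {1,3,4,5,6,7,8,9} → only 2 remains.
(4,7) = 8: row 4 has {1,4}; col 7 has {1,2,3,5,6,7,9}; box has {1,3,6} → only 8 remains.
(8,7) = 4: row 8 has {1,5}; col 7 has {1,2,3,5,6,7,8,9}; box has {1,2,5,9} → only 4 remains.
(3,5) = 7: row 3 has {1,2,4,5,6,8}; col 5 has {3,4,6}; box has {1,5,9} → only 7 remains.
(4,6) = 2: row 4 has {1,4,8}; col 6 has {1,5,9}; box has {3,4,6}; anti-diagonal has {3,4,5,6,7,9} → only 2 remains.
(5,4) = 9: row 5 has {1,3,4,6,7}; col 4 has {4,5,8}; box has {2,3,4,6} → only 9 remains.
(5,6) = 8: row 5 has {1,3,4,6,7,9}; col 6 has {1,2,5,9}; box has {2,3,4,6,9} → only 8 remains.
(6,4) = 1: row 6 has {3,6,8,9}; col 4 has {4,5,8,9}; box has {2,3,4,6,8,9}; anti-diagonal has {2,3,4,5,6,7,9} → only 1 remains.
(6,6) = 7: row 6 has {1,3,6,8,9}; col 6 has {1,2,5,8,9}; box has {1,2,3,4,6,8,9}; main diagonal has {1,4,5,6} → only 7 remains.
(6,9) = 4: row 6 has {1,3,6,7,8,9}; col 9 has {1,2,3,5,6}; box has {1,3,6,8} → only 4 remains.
(8,2) = 8: row 8 has {1,4,5}; col 2 has {1,6,7,9}; box has {1,7,9}; anti-diagonal has {1,2,3,4,5,6,7,9} → only 8 remains.
(8,8) = 3: row 8 has {1,4,5,8}; col 8 has {1,4,8,9}; box has {1,2,4,5,9}; main diagonal has {1,4,5,6,7} → only 3 remains.
(8,9) = 7: row 8 has {1,3,4,5,8}; col 9 has {1,2,3,4,5,6}; box has {1,2,3,4,5,9} → only 7 remains.
(9,5) = 1: row 9 has {2,9}; col 5 has {3,4,6,7}; box has {4,5,8} → only 1 remains.
(9,8) = 6: row 9 has {1,2,9}; col 8 has {1,3,4,8,9}; box has {1,2,3,4,5,7,9} → only 6 remains.
(9,9) = 8: row 9 has {1,2,6,9}; col 9 has {1,2,3,4,5,6,7}; box has {1,2,3,4,5,6,7,9}; main diagonal has {1,3,4,5,6,7} → only 8 remains.
(2,2) = 2: row 2 has {1,4,5,6,7,9}; col 2 has {1,6,7,8,9}; box has {1,4,5,6,7}; main diagonal has {1,3,4,5,6,7,8} → only 2 remains.
(2,5) = 8: row 2 has {1,2,4,5,6,7,9}; col 5 has {1,3,4,6,7}; box has {1,5,7,9} → only 8 remains.
(3,3) = 9: row 3 has {1,2,4,5,6,7,8}; col 3 has {1,4,7}; box has {1,2,4,5,6,7}; main diagonal has {1,2,3,4,5,6,7,8} → only 9 remains.
(3,4) = 3: row 3 has {1,2,4,5,6,7,8,9}; col 4 has {1,4,5,8,9}; box has {1,5,7,8,9} → only 3 remains.
(4,5) = 5: row 4 has {1,2,4,8}; col 5 has {1,3,4,6,7,8}; box has {1,2,3,4,6,7,8,9} → only 5 remains.
(4,8) = 7: row 4 has {1,2,4,5,8}; col 8 has {1,3,4,6,8,9}; box has {1,3,4,6,8} → only 7 remains.
(4,9) = 9: row 4 has {1,2,4,5,7,8}; col 9 has {1,2,3,4,5,6,7,8}; box has {1,3,4,6,7,8} → only 9 remains.
(5,2) = 5: row 5 has {1,3,4,6,7,8,9}; col 2 has {1,2,6,7,8,9}; box has {1,4,7,8,9} → only 5 remains.
(5,8) = 2: row 5 has {1,3,4,5,6,7,8,9}; col 8 has {1,3,4,6,7,8,9}; box has {1,3,4,6,7,8,9} → only 2 remains.
(6,3) = 2: row 6 has {1,3,4,6,7,8,9}; col 3 has {1,4,7,9}; box has {1,4,5,7,8,9} → only 2 remains.
(6,8) = 5: row 6 has {1,2,3,4,6,7,8,9}; col 8 has {1,2,3,4,6,7,8,9}; box has {1,2,3,4,6,7,8,9} → only 5 remains.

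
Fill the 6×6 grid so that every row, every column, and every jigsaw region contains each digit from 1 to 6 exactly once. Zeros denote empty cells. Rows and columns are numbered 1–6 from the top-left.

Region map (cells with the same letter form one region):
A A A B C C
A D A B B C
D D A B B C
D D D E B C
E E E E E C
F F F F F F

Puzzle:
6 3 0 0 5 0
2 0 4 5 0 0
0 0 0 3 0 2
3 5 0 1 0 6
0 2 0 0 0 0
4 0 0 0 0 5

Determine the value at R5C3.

R1C3 = 1 (sole candidate).
R1C6 = 4 (sole candidate).
R3C1 = 1 (sole candidate).
R3C3 = 5 (sole candidate).
R4C3 = 2 (sole candidate).
R4C5 = 4 (sole candidate).
R5C1 = 5 (sole candidate).
R1C4 = 2 (sole candidate).
R2C2 = 6 (sole candidate).
R2C5 = 1 (sole candidate).
R2C6 = 3 (sole candidate).
R3C2 = 4 (sole candidate).
R3C5 = 6 (sole candidate).
R5C5 = 3 (sole candidate).
R5C6 = 1 (sole candidate).
R6C2 = 1 (sole candidate).
R6C4 = 6 (sole candidate).
R6C5 = 2 (sole candidate).
R5C3 = 6: row 5 has {1,2,3,5}; col 3 has {1,2,4,5}; region has {1,2,3,5} → only 6 remains.

6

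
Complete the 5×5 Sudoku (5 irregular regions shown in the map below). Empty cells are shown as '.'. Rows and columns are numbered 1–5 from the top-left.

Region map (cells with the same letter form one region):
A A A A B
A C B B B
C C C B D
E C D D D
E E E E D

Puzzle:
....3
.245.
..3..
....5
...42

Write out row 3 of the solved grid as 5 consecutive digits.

r2c5 = 1: row 2 has {2,4,5}; col 5 has {2,3,5}; region has {3,4,5} → only 1 remains.
r3c4 = 2: row 3 has {3}; col 4 has {4,5}; region has {1,3,4,5} → only 2 remains.
r3c5 = 4: row 3 has {2,3}; col 5 has {1,2,3,5}; region has {2,5} → only 4 remains.
r4c3 = 1: row 4 has {5}; col 3 has {3,4}; region has {2,4,5} → only 1 remains.
r4c4 = 3: row 4 has {1,5}; col 4 has {2,4,5}; region has {1,2,4,5} → only 3 remains.
r5c3 = 5: row 5 has {2,4}; col 3 has {1,3,4}; region has {4} → only 5 remains.
r1c3 = 2: row 1 has {3}; col 3 has {1,3,4,5}; region has {} → only 2 remains.
r1c4 = 1: row 1 has {2,3}; col 4 has {2,3,4,5}; region has {2} → only 1 remains.
r2c1 = 3: row 2 has {1,2,4,5}; col 1 has {}; region has {1,2} → only 3 remains.
r4c1 = 2: row 4 has {1,3,5}; col 1 has {3}; region has {4,5} → only 2 remains.
r4c2 = 4: row 4 has {1,2,3,5}; col 2 has {2}; region has {2,3} → only 4 remains.
r5c1 = 1: row 5 has {2,4,5}; col 1 has {2,3}; region has {2,4,5} → only 1 remains.
r5c2 = 3: row 5 has {1,2,4,5}; col 2 has {2,4}; region has {1,2,4,5} → only 3 remains.
r1c2 = 5: row 1 has {1,2,3}; col 2 has {2,3,4}; region has {1,2,3} → only 5 remains.
r3c1 = 5: row 3 has {2,3,4}; col 1 has {1,2,3}; region has {2,3,4} → only 5 remains.
r3c2 = 1: row 3 has {2,3,4,5}; col 2 has {2,3,4,5}; region has {2,3,4,5} → only 1 remains.

51324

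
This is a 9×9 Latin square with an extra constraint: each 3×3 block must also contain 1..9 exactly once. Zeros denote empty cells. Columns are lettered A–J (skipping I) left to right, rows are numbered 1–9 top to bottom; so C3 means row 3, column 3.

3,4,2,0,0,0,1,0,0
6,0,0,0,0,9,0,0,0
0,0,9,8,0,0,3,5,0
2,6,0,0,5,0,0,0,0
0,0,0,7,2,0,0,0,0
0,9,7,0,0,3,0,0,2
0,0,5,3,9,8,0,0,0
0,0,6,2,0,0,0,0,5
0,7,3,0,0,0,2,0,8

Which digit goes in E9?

1

B3 = 1 (sole candidate).
B7 = 2 (sole candidate).
B8 = 8 (sole candidate).
B2 = 5 (sole candidate).
C2 = 8 (sole candidate).
A3 = 7 (sole candidate).
B5 = 3 (sole candidate).
H1 = 8 (hidden single in row 1).
J1 = 9 (hidden single in row 1).
H2 = 2 (hidden single in row 2).
E2 = 3 (hidden single in row 2).
D2 = 1 (hidden single in row 2).
F3 = 2 (hidden single in row 3).
G4 = 8 (hidden single in row 4).
A5 = 8 (hidden single in row 5).
G5 = 5 (hidden single in row 5).
H5 = 9 (hidden single in row 5).
D4 = 9 (hidden single in row 4).
A6 = 5 (hidden single in row 6).
E6 = 8 (hidden single in row 6).
H6 = 1 (hidden single in row 6).
H8 = 3 (hidden single in row 8).
J4 = 3 (hidden single in row 4).
H4 = 7 (hidden single in row 4).
A9 = 9 (hidden single in row 9).
G8 = 9 (hidden single in row 8).
J7 = 1 (hidden single in column 9).
A7 = 4 (sole candidate).
H7 = 6 (sole candidate).
A8 = 1 (sole candidate).
H9 = 4 (sole candidate).
G7 = 7 (sole candidate).
G2 = 4 (sole candidate).
J2 = 7 (sole candidate).
J3 = 6 (sole candidate).
J5 = 4 (sole candidate).
G6 = 6 (sole candidate).
E3 = 4 (sole candidate).
C5 = 1 (sole candidate).
F5 = 6 (sole candidate).
D6 = 4 (sole candidate).
E8 = 7 (sole candidate).
F8 = 4 (sole candidate).
E1 = 6 (sole candidate).
C4 = 4 (sole candidate).
F4 = 1 (sole candidate).
E9 = 1: row 9 has {2,3,4,7,8,9}; col 5 has {2,3,4,5,6,7,8,9}; box has {2,3,4,7,8,9} → only 1 remains.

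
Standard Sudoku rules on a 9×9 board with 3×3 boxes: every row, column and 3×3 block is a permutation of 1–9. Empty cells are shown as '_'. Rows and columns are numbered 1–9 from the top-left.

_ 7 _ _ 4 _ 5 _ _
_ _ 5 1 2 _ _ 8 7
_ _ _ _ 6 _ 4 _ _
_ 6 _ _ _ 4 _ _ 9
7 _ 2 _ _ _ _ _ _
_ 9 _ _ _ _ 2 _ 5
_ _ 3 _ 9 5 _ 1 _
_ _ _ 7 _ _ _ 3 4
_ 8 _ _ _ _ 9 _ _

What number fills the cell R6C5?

7

R4C8 = 7: row 4 has {4,6,9}; col 8 has {1,3,8}; box has {2,5,9} → only 7 remains.
R3C4 = 5: in row 3, 5 can only go here (every other open cell in that row sees a 5).
R3C6 = 7: in row 3, 7 can only go here (every other open cell in that row sees a 7).
R4C4 = 2: in row 4, 2 can only go here (every other open cell in that row sees a 2).
R6C5 = 7: in row 6, 7 can only go here (every other open cell in that row sees a 7).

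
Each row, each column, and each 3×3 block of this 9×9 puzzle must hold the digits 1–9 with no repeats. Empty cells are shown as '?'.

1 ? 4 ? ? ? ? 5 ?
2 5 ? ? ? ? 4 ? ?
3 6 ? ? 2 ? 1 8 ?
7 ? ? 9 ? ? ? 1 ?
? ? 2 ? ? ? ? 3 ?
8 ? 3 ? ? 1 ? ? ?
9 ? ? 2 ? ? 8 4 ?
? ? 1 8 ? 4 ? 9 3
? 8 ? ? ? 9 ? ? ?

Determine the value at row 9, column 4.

row 4, column 2 = 4 (sole candidate).
row 6, column 2 = 9 (sole candidate).
row 1, column 2 = 7 (sole candidate).
row 3, column 3 = 9 (sole candidate).
row 3, column 9 = 7 (sole candidate).
row 5, column 2 = 1 (sole candidate).
row 7, column 2 = 3 (sole candidate).
row 8, column 2 = 2 (sole candidate).
row 2, column 3 = 8 (sole candidate).
row 2, column 8 = 6 (sole candidate).
row 2, column 9 = 9 (sole candidate).
row 3, column 6 = 5 (sole candidate).
row 1, column 9 = 2 (sole candidate).
row 3, column 4 = 4 (sole candidate).
row 1, column 7 = 3 (sole candidate).
row 1, column 4 = 6 (sole candidate).
row 1, column 6 = 8 (sole candidate).
row 1, column 5 = 9 (sole candidate).
row 5, column 7 = 9 (hidden single in row 5).
row 9, column 1 = 4 (hidden single in row 9).
row 4, column 6 = 2 (hidden single in column 6).
row 4, column 5 = 3 (hidden single in row 4).
row 4, column 9 = 8 (hidden single in row 4).
row 5, column 5 = 8 (hidden single in row 5).
row 5, column 9 = 4 (hidden single in row 5).
row 6, column 5 = 4 (hidden single in row 6).
row 9, column 4 = 3: in row 9, 3 can only go here (every other open cell in that row sees a 3).

3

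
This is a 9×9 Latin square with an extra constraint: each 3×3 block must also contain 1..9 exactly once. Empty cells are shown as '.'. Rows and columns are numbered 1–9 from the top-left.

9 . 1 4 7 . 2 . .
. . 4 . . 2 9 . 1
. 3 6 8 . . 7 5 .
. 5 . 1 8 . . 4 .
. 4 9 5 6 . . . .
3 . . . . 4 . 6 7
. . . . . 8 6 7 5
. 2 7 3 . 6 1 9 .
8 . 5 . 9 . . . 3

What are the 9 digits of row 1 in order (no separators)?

981475236

R1C2 = 8: row 1 has {1,2,4,7,9}; col 2 has {2,3,4,5}; box has {1,3,4,6,9} → only 8 remains.
R1C8 = 3: row 1 has {1,2,4,7,8,9}; col 8 has {4,5,6,7,9}; box has {1,2,5,7,9} → only 3 remains.
R1C9 = 6: row 1 has {1,2,3,4,7,8,9}; col 9 has {1,3,5,7}; box has {1,2,3,5,7,9} → only 6 remains.
R2C2 = 7: row 2 has {1,2,4,9}; col 2 has {2,3,4,5,8}; box has {1,3,4,6,8,9} → only 7 remains.
R2C4 = 6: row 2 has {1,2,4,7,9}; col 4 has {1,3,4,5,8}; box has {2,4,7,8} → only 6 remains.
R2C8 = 8: row 2 has {1,2,4,6,7,9}; col 8 has {3,4,5,6,7,9}; box has {1,2,3,5,6,7,9} → only 8 remains.
R3C1 = 2: row 3 has {3,5,6,7,8}; col 1 has {3,8,9}; box has {1,3,4,6,7,8,9} → only 2 remains.
R3C5 = 1: row 3 has {2,3,5,6,7,8}; col 5 has {6,7,8,9}; box has {2,4,6,7,8} → only 1 remains.
R3C6 = 9: row 3 has {1,2,3,5,6,7,8}; col 6 has {2,4,6,8}; box has {1,2,4,6,7,8} → only 9 remains.
R3C9 = 4: row 3 has {1,2,3,5,6,7,8,9}; col 9 has {1,3,5,6,7}; box has {1,2,3,5,6,7,8,9} → only 4 remains.
R4C3 = 2: row 4 has {1,4,5,8}; col 3 has {1,4,5,6,7,9}; box has {3,4,5,9} → only 2 remains.
R4C7 = 3: row 4 has {1,2,4,5,8}; col 7 has {1,2,6,7,9}; box has {4,6,7} → only 3 remains.
R4C9 = 9: row 4 has {1,2,3,4,5,8}; col 9 has {1,3,4,5,6,7}; box has {3,4,6,7} → only 9 remains.
R5C7 = 8: row 5 has {4,5,6,9}; col 7 has {1,2,3,6,7,9}; box has {3,4,6,7,9} → only 8 remains.
R5C9 = 2: row 5 has {4,5,6,8,9}; col 9 has {1,3,4,5,6,7,9}; box has {3,4,6,7,8,9} → only 2 remains.
R6C2 = 1: row 6 has {3,4,6,7}; col 2 has {2,3,4,5,7,8}; box has {2,3,4,5,9} → only 1 remains.
R6C3 = 8: row 6 has {1,3,4,6,7}; col 3 has {1,2,4,5,6,7,9}; box has {1,2,3,4,5,9} → only 8 remains.
R6C5 = 2: row 6 has {1,3,4,6,7,8}; col 5 has {1,6,7,8,9}; box has {1,4,5,6,8} → only 2 remains.
R6C7 = 5: row 6 has {1,2,3,4,6,7,8}; col 7 has {1,2,3,6,7,8,9}; box has {2,3,4,6,7,8,9} → only 5 remains.
R7C2 = 9: row 7 has {5,6,7,8}; col 2 has {1,2,3,4,5,7,8}; box has {2,5,7,8} → only 9 remains.
R7C3 = 3: row 7 has {5,6,7,8,9}; col 3 has {1,2,4,5,6,7,8,9}; box has {2,5,7,8,9} → only 3 remains.
R7C4 = 2: row 7 has {3,5,6,7,8,9}; col 4 has {1,3,4,5,6,8}; box has {3,6,8,9} → only 2 remains.
R7C5 = 4: row 7 has {2,3,5,6,7,8,9}; col 5 has {1,2,6,7,8,9}; box has {2,3,6,8,9} → only 4 remains.
R8C1 = 4: row 8 has {1,2,3,6,7,9}; col 1 has {2,3,8,9}; box has {2,3,5,7,8,9} → only 4 remains.
R8C5 = 5: row 8 has {1,2,3,4,6,7,9}; col 5 has {1,2,4,6,7,8,9}; box has {2,3,4,6,8,9} → only 5 remains.
R8C9 = 8: row 8 has {1,2,3,4,5,6,7,9}; col 9 has {1,2,3,4,5,6,7,9}; box has {1,3,5,6,7,9} → only 8 remains.
R9C2 = 6: row 9 has {3,5,8,9}; col 2 has {1,2,3,4,5,7,8,9}; box has {2,3,4,5,7,8,9} → only 6 remains.
R9C4 = 7: row 9 has {3,5,6,8,9}; col 4 has {1,2,3,4,5,6,8}; box has {2,3,4,5,6,8,9} → only 7 remains.
R9C6 = 1: row 9 has {3,5,6,7,8,9}; col 6 has {2,4,6,8,9}; box has {2,3,4,5,6,7,8,9} → only 1 remains.
R9C7 = 4: row 9 has {1,3,5,6,7,8,9}; col 7 has {1,2,3,5,6,7,8,9}; box has {1,3,5,6,7,8,9} → only 4 remains.
R9C8 = 2: row 9 has {1,3,4,5,6,7,8,9}; col 8 has {3,4,5,6,7,8,9}; box has {1,3,4,5,6,7,8,9} → only 2 remains.
R1C6 = 5: row 1 has {1,2,3,4,6,7,8,9}; col 6 has {1,2,4,6,8,9}; box has {1,2,4,6,7,8,9} → only 5 remains.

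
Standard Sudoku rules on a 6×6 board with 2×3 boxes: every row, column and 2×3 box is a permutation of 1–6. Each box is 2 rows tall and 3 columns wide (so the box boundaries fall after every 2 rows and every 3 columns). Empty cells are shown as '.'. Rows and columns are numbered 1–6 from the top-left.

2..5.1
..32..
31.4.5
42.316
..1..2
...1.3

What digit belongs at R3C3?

R2C6 = 4 (sole candidate).
R3C3 = 6: row 3 has {1,3,4,5}; col 3 has {1,3}; box has {1,2,3,4} → only 6 remains.

6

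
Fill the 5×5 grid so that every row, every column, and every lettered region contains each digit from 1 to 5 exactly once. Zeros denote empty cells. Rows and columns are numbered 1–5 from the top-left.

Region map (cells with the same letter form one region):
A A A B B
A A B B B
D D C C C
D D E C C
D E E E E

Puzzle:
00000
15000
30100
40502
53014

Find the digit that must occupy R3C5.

5

R1C1 = 2 (sole candidate).
R1C2 = 4 (sole candidate).
R1C3 = 3 (sole candidate).
R1C4 = 5 (sole candidate).
R1C5 = 1 (sole candidate).
R2C5 = 3 (sole candidate).
R3C2 = 2 (sole candidate).
R3C4 = 4 (sole candidate).
R3C5 = 5: row 3 has {1,2,3,4}; col 5 has {1,2,3,4}; region has {1,2,4} → only 5 remains.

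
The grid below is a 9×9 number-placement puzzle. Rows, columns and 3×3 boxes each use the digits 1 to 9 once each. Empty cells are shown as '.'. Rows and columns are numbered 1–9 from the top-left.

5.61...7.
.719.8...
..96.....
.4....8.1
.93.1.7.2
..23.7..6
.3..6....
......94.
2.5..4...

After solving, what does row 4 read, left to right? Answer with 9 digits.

647529831

row 4, column 3 = 7: row 4 has {1,4,8}; col 3 has {1,2,3,5,6,9}; box has {2,3,4,9} → only 7 remains.
row 5, column 8 = 5: row 5 has {1,2,3,7,9}; col 8 has {4,7}; box has {1,2,6,7,8} → only 5 remains.
row 6, column 7 = 4: row 6 has {2,3,6,7}; col 7 has {7,8,9}; box has {1,2,5,6,7,8} → only 4 remains.
row 6, column 8 = 9: row 6 has {2,3,4,6,7}; col 8 has {4,5,7}; box has {1,2,4,5,6,7,8} → only 9 remains.
row 8, column 3 = 8: row 8 has {4,9}; col 3 has {1,2,3,5,6,7,9}; box has {2,3,5} → only 8 remains.
row 4, column 1 = 6: row 4 has {1,4,7,8}; col 1 has {2,5}; box has {2,3,4,7,9} → only 6 remains.
row 4, column 8 = 3: row 4 has {1,4,6,7,8}; col 8 has {4,5,7,9}; box has {1,2,4,5,6,7,8,9} → only 3 remains.
row 5, column 1 = 8: row 5 has {1,2,3,5,7,9}; col 1 has {2,5,6}; box has {2,3,4,6,7,9} → only 8 remains.
row 5, column 4 = 4: row 5 has {1,2,3,5,7,8,9}; col 4 has {1,3,6,9}; box has {1,3,7} → only 4 remains.
row 5, column 6 = 6: row 5 has {1,2,3,4,5,7,8,9}; col 6 has {4,7,8}; box has {1,3,4,7} → only 6 remains.
row 6, column 1 = 1: row 6 has {2,3,4,6,7,9}; col 1 has {2,5,6,8}; box has {2,3,4,6,7,8,9} → only 1 remains.
row 6, column 2 = 5: row 6 has {1,2,3,4,6,7,9}; col 2 has {3,4,7,9}; box has {1,2,3,4,6,7,8,9} → only 5 remains.
row 6, column 5 = 8: row 6 has {1,2,3,4,5,6,7,9}; col 5 has {1,6}; box has {1,3,4,6,7} → only 8 remains.
row 7, column 3 = 4: row 7 has {3,6}; col 3 has {1,2,3,5,6,7,8,9}; box has {2,3,5,8} → only 4 remains.
row 8, column 1 = 7: row 8 has {4,8,9}; col 1 has {1,2,5,6,8}; box has {2,3,4,5,8} → only 7 remains.
row 7, column 1 = 9: row 7 has {3,4,6}; col 1 has {1,2,5,6,7,8}; box has {2,3,4,5,7,8} → only 9 remains.
row 1, column 9 = 9: in row 1, 9 can only go here (every other open cell in that row sees a 9).
row 1, column 2 = 8: in row 1, 8 can only go here (every other open cell in that row sees an 8).
row 1, column 5 = 4: in row 1, 4 can only go here (every other open cell in that row sees a 4).
row 3, column 2 = 2: row 3 has {6,9}; col 2 has {3,4,5,7,8,9}; box has {1,5,6,7,8,9} → only 2 remains.
row 3, column 5 = 7: in row 3, 7 can only go here (every other open cell in that row sees a 7).
row 8, column 2 = 6: in row 8, 6 can only go here (every other open cell in that row sees a 6).
row 9, column 2 = 1: row 9 has {2,4,5}; col 2 has {2,3,4,5,6,7,8,9}; box has {2,3,4,5,6,7,8,9} → only 1 remains.
row 8, column 6 = 1: in row 8, 1 can only go here (every other open cell in that row sees a 1).
row 9, column 5 = 9: in row 9, 9 can only go here (every other open cell in that row sees a 9).
row 4, column 6 = 9: in row 4, 9 can only go here (every other open cell in that row sees a 9).
row 8, column 5 = 3: in box 8, 3 can only go here (every other open cell in that box sees a 3).
row 8, column 9 = 5: row 8 has {1,3,4,6,7,8,9}; col 9 has {1,2,6,9}; box has {4,9} → only 5 remains.
row 8, column 4 = 2: row 8 has {1,3,4,5,6,7,8,9}; col 4 has {1,3,4,6,9}; box has {1,3,4,6,9} → only 2 remains.
row 4, column 4 = 5: row 4 has {1,3,4,6,7,8,9}; col 4 has {1,2,3,4,6,9}; box has {1,3,4,6,7,8,9} → only 5 remains.
row 4, column 5 = 2: row 4 has {1,3,4,5,6,7,8,9}; col 5 has {1,3,4,6,7,8,9}; box has {1,3,4,5,6,7,8,9} → only 2 remains.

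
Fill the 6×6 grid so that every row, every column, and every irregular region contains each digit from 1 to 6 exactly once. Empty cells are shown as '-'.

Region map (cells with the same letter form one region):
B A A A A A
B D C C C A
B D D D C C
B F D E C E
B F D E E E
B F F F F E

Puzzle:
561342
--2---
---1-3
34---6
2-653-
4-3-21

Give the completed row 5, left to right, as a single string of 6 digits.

216534

row 2, column 6 = 5: row 2 has {2}; col 6 has {1,2,3,6}; region has {1,2,3,4,6} → only 5 remains.
row 3, column 1 = 6: row 3 has {1,3}; col 1 has {2,3,4,5}; region has {2,3,4,5} → only 6 remains.
row 3, column 5 = 5: row 3 has {1,3,6}; col 5 has {2,3,4}; region has {2,3} → only 5 remains.
row 4, column 3 = 5: row 4 has {3,4,6}; col 3 has {1,2,3,6}; region has {1,6} → only 5 remains.
row 4, column 4 = 2: row 4 has {3,4,5,6}; col 4 has {1,3,5}; region has {1,3,5,6} → only 2 remains.
row 4, column 5 = 1: row 4 has {2,3,4,5,6}; col 5 has {2,3,4,5}; region has {2,3,5} → only 1 remains.
row 5, column 2 = 1: row 5 has {2,3,5,6}; col 2 has {4,6}; region has {2,3,4} → only 1 remains.
row 5, column 6 = 4: row 5 has {1,2,3,5,6}; col 6 has {1,2,3,5,6}; region has {1,2,3,5,6} → only 4 remains.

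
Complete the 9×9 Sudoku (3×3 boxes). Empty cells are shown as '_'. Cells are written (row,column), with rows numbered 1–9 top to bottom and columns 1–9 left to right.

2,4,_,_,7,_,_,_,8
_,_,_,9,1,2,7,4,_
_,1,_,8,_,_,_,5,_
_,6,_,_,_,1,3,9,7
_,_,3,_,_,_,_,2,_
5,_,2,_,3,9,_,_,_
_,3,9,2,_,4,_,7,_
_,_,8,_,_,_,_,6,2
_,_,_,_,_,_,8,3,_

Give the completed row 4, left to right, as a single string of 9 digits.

(1,8) = 1 (sole candidate).
(4,3) = 4: row 4 has {1,3,6,7,9}; col 3 has {2,3,8,9}; box has {2,3,5,6} → only 4 remains.
(4,4) = 5: row 4 has {1,3,4,6,7,9}; col 4 has {2,8,9}; box has {1,3,9} → only 5 remains.
(6,8) = 8 (sole candidate).
(4,1) = 8: row 4 has {1,3,4,5,6,7,9}; col 1 has {2,5}; box has {2,3,4,5,6} → only 8 remains.
(4,5) = 2: row 4 has {1,3,4,5,6,7,8,9}; col 5 has {1,3,7}; box has {1,3,5,9} → only 2 remains.

864521397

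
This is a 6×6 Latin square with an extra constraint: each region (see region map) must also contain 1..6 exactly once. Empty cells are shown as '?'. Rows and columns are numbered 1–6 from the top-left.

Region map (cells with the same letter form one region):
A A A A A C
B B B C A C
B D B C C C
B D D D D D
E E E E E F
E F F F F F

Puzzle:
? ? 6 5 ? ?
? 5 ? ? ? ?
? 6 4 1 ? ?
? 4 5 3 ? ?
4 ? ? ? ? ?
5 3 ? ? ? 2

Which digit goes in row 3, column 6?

row 4, column 6 = 1 (sole candidate).
row 6, column 3 = 1 (sole candidate).
row 4, column 5 = 2 (sole candidate).
row 4, column 1 = 6 (sole candidate).
row 3, column 1 = 2 (hidden single in row 3).
row 2, column 3 = 3 (sole candidate).
row 5, column 3 = 2 (sole candidate).
row 5, column 4 = 6 (sole candidate).
row 5, column 6 = 5 (sole candidate).
row 6, column 4 = 4 (sole candidate).
row 6, column 5 = 6 (sole candidate).
row 2, column 1 = 1 (sole candidate).
row 2, column 4 = 2 (sole candidate).
row 2, column 5 = 4 (sole candidate).
row 2, column 6 = 6 (sole candidate).
row 3, column 6 = 3: row 3 has {1,2,4,6}; col 6 has {1,2,5,6}; region has {1,2,6} → only 3 remains.

3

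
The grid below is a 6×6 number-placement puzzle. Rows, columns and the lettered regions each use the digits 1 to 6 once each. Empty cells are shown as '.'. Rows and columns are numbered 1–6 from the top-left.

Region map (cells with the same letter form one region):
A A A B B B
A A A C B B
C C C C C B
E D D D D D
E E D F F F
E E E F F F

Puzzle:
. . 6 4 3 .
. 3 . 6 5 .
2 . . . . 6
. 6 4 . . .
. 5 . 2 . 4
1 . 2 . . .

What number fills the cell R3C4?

R1C1 = 5 (sole candidate).
R2C1 = 4 (sole candidate).
R2C3 = 1 (sole candidate).
R2C6 = 2 (sole candidate).
R4C1 = 3 (sole candidate).
R5C1 = 6 (sole candidate).
R5C3 = 3 (sole candidate).
R5C5 = 1 (sole candidate).
R6C2 = 4 (sole candidate).
R6C5 = 6 (sole candidate).
R1C2 = 2 (sole candidate).
R1C6 = 1 (sole candidate).
R3C2 = 1 (sole candidate).
R3C3 = 5 (sole candidate).
R3C4 = 3: row 3 has {1,2,5,6}; col 4 has {2,4,6}; region has {1,2,5,6} → only 3 remains.

3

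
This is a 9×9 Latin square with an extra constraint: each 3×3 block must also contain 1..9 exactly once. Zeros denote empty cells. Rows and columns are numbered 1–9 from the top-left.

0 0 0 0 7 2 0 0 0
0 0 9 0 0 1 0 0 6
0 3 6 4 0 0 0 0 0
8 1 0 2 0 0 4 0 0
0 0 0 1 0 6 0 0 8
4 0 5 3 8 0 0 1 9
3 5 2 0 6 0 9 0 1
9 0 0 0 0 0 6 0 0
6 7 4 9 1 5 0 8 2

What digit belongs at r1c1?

5

r6c6 = 7: row 6 has {1,3,4,5,8,9}; col 6 has {1,2,5,6}; box has {1,2,3,6,8} → only 7 remains.
r6c7 = 2: row 6 has {1,3,4,5,7,8,9}; col 7 has {4,6,9}; box has {1,4,8,9} → only 2 remains.
r8c2 = 8: row 8 has {6,9}; col 2 has {1,3,5,7}; box has {2,3,4,5,6,7,9} → only 8 remains.
r8c3 = 1: row 8 has {6,8,9}; col 3 has {2,4,5,6,9}; box has {2,3,4,5,6,7,8,9} → only 1 remains.
r8c4 = 7: row 8 has {1,6,8,9}; col 4 has {1,2,3,4,9}; box has {1,5,6,9} → only 7 remains.
r9c7 = 3: row 9 has {1,2,4,5,6,7,8,9}; col 7 has {2,4,6,9}; box has {1,2,6,8,9} → only 3 remains.
r1c2 = 4: row 1 has {2,7}; col 2 has {1,3,5,7,8}; box has {3,6,9} → only 4 remains.
r1c3 = 8: row 1 has {2,4,7}; col 3 has {1,2,4,5,6,9}; box has {3,4,6,9} → only 8 remains.
r2c2 = 2: row 2 has {1,6,9}; col 2 has {1,3,4,5,7,8}; box has {3,4,6,8,9} → only 2 remains.
r4c6 = 9: row 4 has {1,2,4,8}; col 6 has {1,2,5,6,7}; box has {1,2,3,6,7,8} → only 9 remains.
r5c2 = 9: row 5 has {1,6,8}; col 2 has {1,2,3,4,5,7,8}; box has {1,4,5,8} → only 9 remains.
r6c2 = 6: row 6 has {1,2,3,4,5,7,8,9}; col 2 has {1,2,3,4,5,7,8,9}; box has {1,4,5,8,9} → only 6 remains.
r7c4 = 8: row 7 has {1,2,3,5,6,9}; col 4 has {1,2,3,4,7,9}; box has {1,5,6,7,9} → only 8 remains.
r7c6 = 4: row 7 has {1,2,3,5,6,8,9}; col 6 has {1,2,5,6,7,9}; box has {1,5,6,7,8,9} → only 4 remains.
r7c8 = 7: row 7 has {1,2,3,4,5,6,8,9}; col 8 has {1,8}; box has {1,2,3,6,8,9} → only 7 remains.
r8c6 = 3: row 8 has {1,6,7,8,9}; col 6 has {1,2,4,5,6,7,9}; box has {1,4,5,6,7,8,9} → only 3 remains.
r2c4 = 5: row 2 has {1,2,6,9}; col 4 has {1,2,3,4,7,8,9}; box has {1,2,4,7} → only 5 remains.
r2c5 = 3: row 2 has {1,2,5,6,9}; col 5 has {1,6,7,8}; box has {1,2,4,5,7} → only 3 remains.
r2c8 = 4: row 2 has {1,2,3,5,6,9}; col 8 has {1,7,8}; box has {6} → only 4 remains.
r3c5 = 9: row 3 has {3,4,6}; col 5 has {1,3,6,7,8}; box has {1,2,3,4,5,7} → only 9 remains.
r3c6 = 8: row 3 has {3,4,6,9}; col 6 has {1,2,3,4,5,6,7,9}; box has {1,2,3,4,5,7,9} → only 8 remains.
r4c5 = 5: row 4 has {1,2,4,8,9}; col 5 has {1,3,6,7,8,9}; box has {1,2,3,6,7,8,9} → only 5 remains.
r5c5 = 4: row 5 has {1,6,8,9}; col 5 has {1,3,5,6,7,8,9}; box has {1,2,3,5,6,7,8,9} → only 4 remains.
r8c5 = 2: row 8 has {1,3,6,7,8,9}; col 5 has {1,3,4,5,6,7,8,9}; box has {1,3,4,5,6,7,8,9} → only 2 remains.
r8c8 = 5: row 8 has {1,2,3,6,7,8,9}; col 8 has {1,4,7,8}; box has {1,2,3,6,7,8,9} → only 5 remains.
r8c9 = 4: row 8 has {1,2,3,5,6,7,8,9}; col 9 has {1,2,6,8,9}; box has {1,2,3,5,6,7,8,9} → only 4 remains.
r1c4 = 6: row 1 has {2,4,7,8}; col 4 has {1,2,3,4,5,7,8,9}; box has {1,2,3,4,5,7,8,9} → only 6 remains.
r2c1 = 7: row 2 has {1,2,3,4,5,6,9}; col 1 has {3,4,6,8,9}; box has {2,3,4,6,8,9} → only 7 remains.
r2c7 = 8: row 2 has {1,2,3,4,5,6,7,9}; col 7 has {2,3,4,6,9}; box has {4,6} → only 8 remains.
r3c8 = 2: row 3 has {3,4,6,8,9}; col 8 has {1,4,5,7,8}; box has {4,6,8} → only 2 remains.
r5c1 = 2: row 5 has {1,4,6,8,9}; col 1 has {3,4,6,7,8,9}; box has {1,4,5,6,8,9} → only 2 remains.
r5c8 = 3: row 5 has {1,2,4,6,8,9}; col 8 has {1,2,4,5,7,8}; box has {1,2,4,8,9} → only 3 remains.
r1c8 = 9: row 1 has {2,4,6,7,8}; col 8 has {1,2,3,4,5,7,8}; box has {2,4,6,8} → only 9 remains.
r4c8 = 6: row 4 has {1,2,4,5,8,9}; col 8 has {1,2,3,4,5,7,8,9}; box has {1,2,3,4,8,9} → only 6 remains.
r4c9 = 7: row 4 has {1,2,4,5,6,8,9}; col 9 has {1,2,4,6,8,9}; box has {1,2,3,4,6,8,9} → only 7 remains.
r5c3 = 7: row 5 has {1,2,3,4,6,8,9}; col 3 has {1,2,4,5,6,8,9}; box has {1,2,4,5,6,8,9} → only 7 remains.
r5c7 = 5: row 5 has {1,2,3,4,6,7,8,9}; col 7 has {2,3,4,6,8,9}; box has {1,2,3,4,6,7,8,9} → only 5 remains.
r1c7 = 1: row 1 has {2,4,6,7,8,9}; col 7 has {2,3,4,5,6,8,9}; box has {2,4,6,8,9} → only 1 remains.
r3c7 = 7: row 3 has {2,3,4,6,8,9}; col 7 has {1,2,3,4,5,6,8,9}; box has {1,2,4,6,8,9} → only 7 remains.
r3c9 = 5: row 3 has {2,3,4,6,7,8,9}; col 9 has {1,2,4,6,7,8,9}; box has {1,2,4,6,7,8,9} → only 5 remains.
r4c3 = 3: row 4 has {1,2,4,5,6,7,8,9}; col 3 has {1,2,4,5,6,7,8,9}; box has {1,2,4,5,6,7,8,9} → only 3 remains.
r1c1 = 5: row 1 has {1,2,4,6,7,8,9}; col 1 has {2,3,4,6,7,8,9}; box has {2,3,4,6,7,8,9} → only 5 remains.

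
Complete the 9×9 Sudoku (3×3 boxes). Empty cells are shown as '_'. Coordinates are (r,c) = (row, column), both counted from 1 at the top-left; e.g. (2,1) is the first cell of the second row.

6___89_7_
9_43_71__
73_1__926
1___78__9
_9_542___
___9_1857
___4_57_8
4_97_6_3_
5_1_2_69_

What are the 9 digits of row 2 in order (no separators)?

924367185

(1,4) = 2 (sole candidate).
(2,8) = 8: row 2 has {1,3,4,7,9}; col 8 has {2,3,5,7,9}; box has {1,2,6,7,9} → only 8 remains.
(2,9) = 5: row 2 has {1,3,4,7,8,9}; col 9 has {6,7,8,9}; box has {1,2,6,7,8,9} → only 5 remains.
(3,5) = 5 (sole candidate).
(3,6) = 4 (sole candidate).
(4,4) = 6 (sole candidate).
(4,8) = 4 (sole candidate).
(5,7) = 3 (sole candidate).
(5,9) = 1 (sole candidate).
(6,5) = 3 (sole candidate).
(7,8) = 1 (sole candidate).
(8,5) = 1 (sole candidate).
(8,9) = 2 (sole candidate).
(9,4) = 8 (sole candidate).
(9,6) = 3 (sole candidate).
(9,9) = 4 (sole candidate).
(1,3) = 5 (sole candidate).
(1,7) = 4 (sole candidate).
(1,9) = 3 (sole candidate).
(2,2) = 2: row 2 has {1,3,4,5,7,8,9}; col 2 has {3,9}; box has {3,4,5,6,7,9} → only 2 remains.
(2,5) = 6: row 2 has {1,2,3,4,5,7,8,9}; col 5 has {1,2,3,4,5,7,8}; box has {1,2,3,4,5,7,8,9} → only 6 remains.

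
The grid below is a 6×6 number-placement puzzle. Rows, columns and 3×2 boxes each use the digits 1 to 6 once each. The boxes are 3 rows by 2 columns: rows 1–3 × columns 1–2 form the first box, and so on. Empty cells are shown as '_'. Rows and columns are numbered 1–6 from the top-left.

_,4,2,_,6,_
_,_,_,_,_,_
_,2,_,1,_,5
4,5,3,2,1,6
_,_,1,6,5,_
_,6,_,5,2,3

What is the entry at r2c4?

r1c4 = 3: row 1 has {2,4,6}; col 4 has {1,2,5,6}; box has {1,2} → only 3 remains.
r1c6 = 1: row 1 has {2,3,4,6}; col 6 has {3,5,6}; box has {5,6} → only 1 remains.
r2c4 = 4: row 2 has {}; col 4 has {1,2,3,5,6}; box has {1,2,3} → only 4 remains.

4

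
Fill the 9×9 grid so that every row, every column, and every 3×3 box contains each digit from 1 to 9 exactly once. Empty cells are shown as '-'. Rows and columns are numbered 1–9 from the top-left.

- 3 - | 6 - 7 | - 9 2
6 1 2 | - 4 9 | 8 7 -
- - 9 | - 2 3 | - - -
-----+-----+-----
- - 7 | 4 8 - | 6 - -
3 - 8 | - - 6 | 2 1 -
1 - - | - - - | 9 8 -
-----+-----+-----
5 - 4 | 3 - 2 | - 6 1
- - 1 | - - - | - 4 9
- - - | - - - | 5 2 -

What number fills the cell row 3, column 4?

8

row 1, column 3 = 5 (sole candidate).
row 1, column 5 = 1 (sole candidate).
row 1, column 7 = 4 (sole candidate).
row 2, column 4 = 5 (sole candidate).
row 2, column 9 = 3 (sole candidate).
row 3, column 4 = 8: row 3 has {2,3,9}; col 4 has {3,4,5,6}; box has {1,2,3,4,5,6,7,9} → only 8 remains.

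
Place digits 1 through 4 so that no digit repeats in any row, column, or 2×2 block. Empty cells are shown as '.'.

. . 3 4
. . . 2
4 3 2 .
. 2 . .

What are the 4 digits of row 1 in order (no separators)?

2134

row 1, column 2 = 1: row 1 has {3,4}; col 2 has {2,3}; box has {} → only 1 remains.
row 2, column 1 = 3 (sole candidate).
row 2, column 2 = 4 (sole candidate).
row 2, column 3 = 1 (sole candidate).
row 3, column 4 = 1 (sole candidate).
row 4, column 1 = 1 (sole candidate).
row 4, column 3 = 4 (sole candidate).
row 4, column 4 = 3 (sole candidate).
row 1, column 1 = 2: row 1 has {1,3,4}; col 1 has {1,3,4}; box has {1,3,4} → only 2 remains.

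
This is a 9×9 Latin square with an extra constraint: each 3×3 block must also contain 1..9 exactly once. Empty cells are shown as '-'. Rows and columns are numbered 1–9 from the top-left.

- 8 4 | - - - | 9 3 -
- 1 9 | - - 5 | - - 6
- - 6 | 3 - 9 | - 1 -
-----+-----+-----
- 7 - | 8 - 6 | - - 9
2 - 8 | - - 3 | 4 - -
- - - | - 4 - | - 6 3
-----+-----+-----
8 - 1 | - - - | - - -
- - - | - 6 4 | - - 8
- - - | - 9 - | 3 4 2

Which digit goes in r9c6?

r6c3 = 5 (sole candidate).
r9c3 = 7 (sole candidate).
r4c3 = 3 (sole candidate).
r6c2 = 9 (sole candidate).
r8c3 = 2 (sole candidate).
r5c2 = 6 (sole candidate).
r6c1 = 1 (sole candidate).
r9c2 = 5 (sole candidate).
r9c4 = 1 (sole candidate).
r9c6 = 8: row 9 has {1,2,3,4,5,7,9}; col 6 has {3,4,5,6,9}; box has {1,4,6,9} → only 8 remains.

8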